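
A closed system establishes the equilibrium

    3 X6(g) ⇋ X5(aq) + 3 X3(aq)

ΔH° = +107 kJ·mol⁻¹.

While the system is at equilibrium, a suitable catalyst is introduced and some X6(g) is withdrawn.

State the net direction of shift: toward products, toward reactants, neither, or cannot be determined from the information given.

A catalyst speeds both forward and reverse rates equally; it changes neither Q nor K — no shift from this change.
Removing X6 (g), a reactant, drives the reaction to the left.
Only the nonzero effect(s) matter; the net shift is to the left.

left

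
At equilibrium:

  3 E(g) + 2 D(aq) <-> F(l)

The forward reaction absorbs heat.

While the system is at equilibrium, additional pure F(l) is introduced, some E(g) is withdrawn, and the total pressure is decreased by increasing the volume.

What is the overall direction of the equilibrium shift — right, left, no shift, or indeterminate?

F is a pure liquid; its activity is 1 regardless of amount, so Q is unaffected — no shift from this change.
Removing E (g), a reactant, drives the reaction to the left.
Gas moles: reactants 3, products 0 (Δn_gas = -3). Expansion shifts the system toward the side with more moles of gas — to the left.
Only the nonzero effect(s) matter; the net shift is to the left.

left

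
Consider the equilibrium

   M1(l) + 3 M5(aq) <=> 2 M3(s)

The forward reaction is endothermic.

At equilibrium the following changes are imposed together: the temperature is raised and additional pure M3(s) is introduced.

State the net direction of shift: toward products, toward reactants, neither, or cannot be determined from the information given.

right

The forward reaction is endothermic. Raising T favours the endothermic direction — shift to the right.
M3 is a pure solid; its activity is 1 regardless of amount, so Q is unaffected — no shift from this change.
Only the nonzero effect(s) matter; the net shift is to the right.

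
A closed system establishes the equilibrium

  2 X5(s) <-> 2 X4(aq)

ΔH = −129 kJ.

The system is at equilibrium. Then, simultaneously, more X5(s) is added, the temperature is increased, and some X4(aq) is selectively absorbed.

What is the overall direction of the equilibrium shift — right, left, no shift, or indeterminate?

X5 is a pure solid; its activity is 1 regardless of amount, so Q is unaffected — no shift from this change.
The forward reaction is exothermic. Raising T favours the endothermic direction — shift to the left.
Removing X4 (aq), a product, drives the reaction to the right.
The individual effects push in opposite directions; without quantitative information the net direction cannot be determined.

cannot be determined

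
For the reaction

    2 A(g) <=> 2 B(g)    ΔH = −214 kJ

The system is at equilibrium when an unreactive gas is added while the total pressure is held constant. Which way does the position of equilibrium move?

Adding inert gas at constant total pressure expands the volume, scaling every reacting partial pressure by the same factor. Δn_gas = 2 − 2 = 0, so Q is unchanged — no shift.

no shift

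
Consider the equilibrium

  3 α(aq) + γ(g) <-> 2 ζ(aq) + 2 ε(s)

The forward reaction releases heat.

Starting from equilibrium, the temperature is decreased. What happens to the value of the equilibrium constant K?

K depends on temperature via the van 't Hoff relation. The forward reaction is exothermic, so lowering T increases K.

increases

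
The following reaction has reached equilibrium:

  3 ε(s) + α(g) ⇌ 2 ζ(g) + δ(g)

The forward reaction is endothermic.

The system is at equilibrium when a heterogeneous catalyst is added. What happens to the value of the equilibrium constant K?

The equilibrium constant depends only on temperature. This perturbation changes neither the position of equilibrium nor K.

unchanged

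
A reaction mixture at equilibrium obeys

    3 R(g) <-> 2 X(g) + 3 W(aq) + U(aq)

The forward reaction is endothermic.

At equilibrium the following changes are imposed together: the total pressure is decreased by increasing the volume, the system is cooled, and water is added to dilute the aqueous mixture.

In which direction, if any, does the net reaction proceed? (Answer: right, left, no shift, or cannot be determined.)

cannot be determined

Gas moles: reactants 3, products 2 (Δn_gas = -1). Expansion shifts the system toward the side with more moles of gas — to the left.
The forward reaction is endothermic. Lowering T favours the exothermic direction — shift to the left.
Dilution lowers every aqueous concentration by the same factor. Δn_aq = 4 − 0 = +4, so the system shifts toward the side with more dissolved moles — to the right.
The individual effects push in opposite directions; without quantitative information the net direction cannot be determined.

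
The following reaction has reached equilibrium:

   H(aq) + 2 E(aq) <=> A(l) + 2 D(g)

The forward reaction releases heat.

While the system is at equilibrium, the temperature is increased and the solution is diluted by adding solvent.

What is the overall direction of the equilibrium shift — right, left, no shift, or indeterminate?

The forward reaction is exothermic. Raising T favours the endothermic direction — shift to the left.
Dilution lowers every aqueous concentration by the same factor. Δn_aq = 0 − 3 = -3, so the system shifts toward the side with more dissolved moles — to the left.
All effects act in the same direction — net shift to the left.

left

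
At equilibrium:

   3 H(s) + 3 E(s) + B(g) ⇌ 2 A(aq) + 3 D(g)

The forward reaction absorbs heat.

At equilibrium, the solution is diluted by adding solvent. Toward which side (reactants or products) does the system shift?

Dilution lowers every aqueous concentration by the same factor. Δn_aq = 2 − 0 = +2, so the system shifts toward the side with more dissolved moles — to the right.

right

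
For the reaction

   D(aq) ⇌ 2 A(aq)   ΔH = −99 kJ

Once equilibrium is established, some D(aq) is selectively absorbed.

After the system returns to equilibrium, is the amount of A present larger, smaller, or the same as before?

Removing D (aq), a reactant, drives the reaction to the left.
The net shift is to the left. A is a product, so its amount decreases.

decreases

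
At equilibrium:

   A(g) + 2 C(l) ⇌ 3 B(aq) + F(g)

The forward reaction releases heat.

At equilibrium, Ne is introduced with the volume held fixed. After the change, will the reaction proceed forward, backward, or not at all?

At constant volume, adding an inert gas leaves every reacting species' partial pressure unchanged, so Q is unchanged — no shift from this change.

no shift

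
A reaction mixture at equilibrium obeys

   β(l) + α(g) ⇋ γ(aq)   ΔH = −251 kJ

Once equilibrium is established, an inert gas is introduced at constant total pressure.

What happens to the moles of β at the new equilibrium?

increases

Adding inert gas at constant total pressure expands the volume and lowers every reacting partial pressure. With Δn_gas = 0 − 1 = -1, Q moves away from K toward the side with fewer gas moles, so the system shifts toward the side with more gas moles — to the left.
The net shift is to the left. β is a reactant, so its amount increases.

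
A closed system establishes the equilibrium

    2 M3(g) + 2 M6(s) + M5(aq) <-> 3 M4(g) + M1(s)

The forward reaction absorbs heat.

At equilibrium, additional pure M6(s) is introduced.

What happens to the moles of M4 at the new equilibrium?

M6 is a pure solid; its activity is 1 regardless of amount, so Q is unaffected — no shift from this change.
No net shift occurs, so the amount of M4 is unchanged.

unchanged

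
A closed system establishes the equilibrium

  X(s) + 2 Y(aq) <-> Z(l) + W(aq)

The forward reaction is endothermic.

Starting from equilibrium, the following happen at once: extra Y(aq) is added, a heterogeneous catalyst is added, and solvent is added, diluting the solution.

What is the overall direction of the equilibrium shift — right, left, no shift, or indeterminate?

cannot be determined

Adding Y (aq), a reactant, drives the reaction to the right.
A catalyst speeds both forward and reverse rates equally; it changes neither Q nor K — no shift from this change.
Dilution lowers every aqueous concentration by the same factor. Δn_aq = 1 − 2 = -1, so the system shifts toward the side with more dissolved moles — to the left.
The individual effects push in opposite directions; without quantitative information the net direction cannot be determined.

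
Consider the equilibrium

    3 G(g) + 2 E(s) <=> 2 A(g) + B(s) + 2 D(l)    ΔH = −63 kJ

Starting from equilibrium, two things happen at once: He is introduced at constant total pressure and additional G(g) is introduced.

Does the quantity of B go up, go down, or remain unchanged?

cannot be determined

Adding inert gas at constant total pressure expands the volume and lowers every reacting partial pressure. With Δn_gas = 2 − 3 = -1, Q moves away from K toward the side with fewer gas moles, so the system shifts toward the side with more gas moles — to the left.
Adding G (g), a reactant, drives the reaction to the right.
The two effects oppose each other, so the net shift — and hence the change in B — cannot be determined from the given information.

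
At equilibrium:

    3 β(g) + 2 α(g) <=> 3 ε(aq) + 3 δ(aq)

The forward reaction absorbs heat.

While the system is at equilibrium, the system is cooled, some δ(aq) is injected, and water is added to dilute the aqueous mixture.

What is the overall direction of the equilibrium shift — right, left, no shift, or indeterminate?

cannot be determined

The forward reaction is endothermic. Lowering T favours the exothermic direction — shift to the left.
Adding δ (aq), a product, drives the reaction to the left.
Dilution lowers every aqueous concentration by the same factor. Δn_aq = 6 − 0 = +6, so the system shifts toward the side with more dissolved moles — to the right.
The individual effects push in opposite directions; without quantitative information the net direction cannot be determined.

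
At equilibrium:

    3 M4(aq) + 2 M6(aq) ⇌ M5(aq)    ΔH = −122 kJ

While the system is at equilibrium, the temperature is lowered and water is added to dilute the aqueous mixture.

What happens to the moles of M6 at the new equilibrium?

The forward reaction is exothermic. Lowering T favours the exothermic direction — shift to the right.
Dilution lowers every aqueous concentration by the same factor. Δn_aq = 1 − 5 = -4, so the system shifts toward the side with more dissolved moles — to the left.
The two effects oppose each other, so the net shift — and hence the change in M6 — cannot be determined from the given information.

cannot be determined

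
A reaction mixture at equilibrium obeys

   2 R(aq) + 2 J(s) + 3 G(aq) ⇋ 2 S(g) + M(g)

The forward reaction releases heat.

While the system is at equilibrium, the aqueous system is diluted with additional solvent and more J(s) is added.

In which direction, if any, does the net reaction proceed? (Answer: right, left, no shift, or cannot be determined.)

left

Dilution lowers every aqueous concentration by the same factor. Δn_aq = 0 − 5 = -5, so the system shifts toward the side with more dissolved moles — to the left.
J is a pure solid; its activity is 1 regardless of amount, so Q is unaffected — no shift from this change.
Only the nonzero effect(s) matter; the net shift is to the left.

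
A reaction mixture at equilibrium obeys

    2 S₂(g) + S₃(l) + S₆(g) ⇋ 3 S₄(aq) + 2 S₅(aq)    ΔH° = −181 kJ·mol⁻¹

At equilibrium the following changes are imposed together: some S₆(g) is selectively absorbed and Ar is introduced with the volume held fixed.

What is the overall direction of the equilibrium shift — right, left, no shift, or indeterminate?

Removing S₆ (g), a reactant, drives the reaction to the left.
At constant volume, adding an inert gas leaves every reacting species' partial pressure unchanged, so Q is unchanged — no shift from this change.
Only the nonzero effect(s) matter; the net shift is to the left.

left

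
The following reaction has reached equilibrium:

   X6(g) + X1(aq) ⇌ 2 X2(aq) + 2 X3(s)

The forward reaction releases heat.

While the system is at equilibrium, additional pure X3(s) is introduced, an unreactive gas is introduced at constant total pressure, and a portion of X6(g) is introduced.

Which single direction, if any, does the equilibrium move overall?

X3 is a pure solid; its activity is 1 regardless of amount, so Q is unaffected — no shift from this change.
Adding inert gas at constant total pressure expands the volume and lowers every reacting partial pressure. With Δn_gas = 0 − 1 = -1, Q moves away from K toward the side with fewer gas moles, so the system shifts toward the side with more gas moles — to the left.
Adding X6 (g), a reactant, drives the reaction to the right.
The individual effects push in opposite directions; without quantitative information the net direction cannot be determined.

cannot be determined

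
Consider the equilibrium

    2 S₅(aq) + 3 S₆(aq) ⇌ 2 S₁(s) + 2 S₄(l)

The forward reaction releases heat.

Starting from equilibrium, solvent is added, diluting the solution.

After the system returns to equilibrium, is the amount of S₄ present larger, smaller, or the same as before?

decreases

Dilution lowers every aqueous concentration by the same factor. Δn_aq = 0 − 5 = -5, so the system shifts toward the side with more dissolved moles — to the left.
The net shift is to the left. S₄ is a product, so its amount decreases.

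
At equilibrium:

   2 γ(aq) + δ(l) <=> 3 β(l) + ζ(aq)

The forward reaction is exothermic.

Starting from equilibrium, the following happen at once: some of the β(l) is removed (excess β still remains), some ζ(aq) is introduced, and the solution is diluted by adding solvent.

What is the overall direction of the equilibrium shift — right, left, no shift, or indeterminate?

β is a pure liquid; its activity is 1 regardless of amount, so Q is unaffected — no shift from this change.
Adding ζ (aq), a product, drives the reaction to the left.
Dilution lowers every aqueous concentration by the same factor. Δn_aq = 1 − 2 = -1, so the system shifts toward the side with more dissolved moles — to the left.
Only the nonzero effect(s) matter; the net shift is to the left.

left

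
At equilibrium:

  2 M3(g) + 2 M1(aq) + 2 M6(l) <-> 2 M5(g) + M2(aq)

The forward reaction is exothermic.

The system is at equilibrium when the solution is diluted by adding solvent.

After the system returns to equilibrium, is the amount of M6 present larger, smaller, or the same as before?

increases

Dilution lowers every aqueous concentration by the same factor. Δn_aq = 1 − 2 = -1, so the system shifts toward the side with more dissolved moles — to the left.
The net shift is to the left. M6 is a reactant, so its amount increases.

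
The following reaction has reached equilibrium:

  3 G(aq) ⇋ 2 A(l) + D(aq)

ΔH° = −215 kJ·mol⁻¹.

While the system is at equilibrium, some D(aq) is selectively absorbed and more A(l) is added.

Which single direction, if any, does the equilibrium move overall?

Removing D (aq), a product, drives the reaction to the right.
A is a pure liquid; its activity is 1 regardless of amount, so Q is unaffected — no shift from this change.
Only the nonzero effect(s) matter; the net shift is to the right.

right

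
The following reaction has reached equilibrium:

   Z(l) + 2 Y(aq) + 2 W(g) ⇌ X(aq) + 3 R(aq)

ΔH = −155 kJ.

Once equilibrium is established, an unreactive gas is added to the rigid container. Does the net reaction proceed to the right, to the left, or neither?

At constant volume, adding an inert gas leaves every reacting species' partial pressure unchanged, so Q is unchanged — no shift from this change.

no shift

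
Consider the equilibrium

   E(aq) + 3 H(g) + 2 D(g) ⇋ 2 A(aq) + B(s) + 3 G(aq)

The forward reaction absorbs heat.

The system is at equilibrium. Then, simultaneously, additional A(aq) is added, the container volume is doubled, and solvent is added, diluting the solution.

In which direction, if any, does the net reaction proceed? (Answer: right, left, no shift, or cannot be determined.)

Adding A (aq), a product, drives the reaction to the left.
Gas moles: reactants 5, products 0 (Δn_gas = -5). Expansion shifts the system toward the side with more moles of gas — to the left.
Dilution lowers every aqueous concentration by the same factor. Δn_aq = 5 − 1 = +4, so the system shifts toward the side with more dissolved moles — to the right.
The individual effects push in opposite directions; without quantitative information the net direction cannot be determined.

cannot be determined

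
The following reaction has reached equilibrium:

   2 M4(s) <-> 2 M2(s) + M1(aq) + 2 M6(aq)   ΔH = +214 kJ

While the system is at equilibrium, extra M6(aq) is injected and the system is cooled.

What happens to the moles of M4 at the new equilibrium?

increases

Adding M6 (aq), a product, drives the reaction to the left.
The forward reaction is endothermic. Lowering T favours the exothermic direction — shift to the left.
The net shift is to the left. M4 is a reactant, so its amount increases.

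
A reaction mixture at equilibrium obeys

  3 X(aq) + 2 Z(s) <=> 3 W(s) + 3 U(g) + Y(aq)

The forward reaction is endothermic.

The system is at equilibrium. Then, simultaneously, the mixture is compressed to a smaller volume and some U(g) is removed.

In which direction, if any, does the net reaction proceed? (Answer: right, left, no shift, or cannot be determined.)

cannot be determined

Gas moles: reactants 0, products 3 (Δn_gas = +3). Compression shifts the system toward the side with fewer moles of gas — to the left.
Removing U (g), a product, drives the reaction to the right.
The individual effects push in opposite directions; without quantitative information the net direction cannot be determined.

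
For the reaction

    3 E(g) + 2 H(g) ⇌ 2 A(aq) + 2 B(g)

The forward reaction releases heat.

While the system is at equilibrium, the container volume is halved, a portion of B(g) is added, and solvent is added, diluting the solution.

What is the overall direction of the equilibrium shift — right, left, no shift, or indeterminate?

cannot be determined

Gas moles: reactants 5, products 2 (Δn_gas = -3). Compression shifts the system toward the side with fewer moles of gas — to the right.
Adding B (g), a product, drives the reaction to the left.
Dilution lowers every aqueous concentration by the same factor. Δn_aq = 2 − 0 = +2, so the system shifts toward the side with more dissolved moles — to the right.
The individual effects push in opposite directions; without quantitative information the net direction cannot be determined.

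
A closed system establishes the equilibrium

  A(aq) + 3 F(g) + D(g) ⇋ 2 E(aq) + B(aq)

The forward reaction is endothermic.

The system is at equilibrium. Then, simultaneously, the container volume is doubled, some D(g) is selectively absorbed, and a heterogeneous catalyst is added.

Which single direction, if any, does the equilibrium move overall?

Gas moles: reactants 4, products 0 (Δn_gas = -4). Expansion shifts the system toward the side with more moles of gas — to the left.
Removing D (g), a reactant, drives the reaction to the left.
A catalyst speeds both forward and reverse rates equally; it changes neither Q nor K — no shift from this change.
Only the nonzero effect(s) matter; the net shift is to the left.

left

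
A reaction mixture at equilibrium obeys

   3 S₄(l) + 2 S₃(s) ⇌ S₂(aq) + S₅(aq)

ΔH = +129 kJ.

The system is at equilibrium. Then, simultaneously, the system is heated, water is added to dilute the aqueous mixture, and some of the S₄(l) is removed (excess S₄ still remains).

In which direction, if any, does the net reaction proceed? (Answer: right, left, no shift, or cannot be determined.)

right

The forward reaction is endothermic. Raising T favours the endothermic direction — shift to the right.
Dilution lowers every aqueous concentration by the same factor. Δn_aq = 2 − 0 = +2, so the system shifts toward the side with more dissolved moles — to the right.
S₄ is a pure liquid; its activity is 1 regardless of amount, so Q is unaffected — no shift from this change.
Only the nonzero effect(s) matter; the net shift is to the right.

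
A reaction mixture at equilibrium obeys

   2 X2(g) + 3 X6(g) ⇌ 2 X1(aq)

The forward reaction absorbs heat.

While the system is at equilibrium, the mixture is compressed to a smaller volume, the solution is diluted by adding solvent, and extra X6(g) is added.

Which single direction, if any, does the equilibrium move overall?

right

Gas moles: reactants 5, products 0 (Δn_gas = -5). Compression shifts the system toward the side with fewer moles of gas — to the right.
Dilution lowers every aqueous concentration by the same factor. Δn_aq = 2 − 0 = +2, so the system shifts toward the side with more dissolved moles — to the right.
Adding X6 (g), a reactant, drives the reaction to the right.
All effects act in the same direction — net shift to the right.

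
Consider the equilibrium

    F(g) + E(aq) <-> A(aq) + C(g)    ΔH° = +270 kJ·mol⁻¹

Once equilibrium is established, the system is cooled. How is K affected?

K depends on temperature via the van 't Hoff relation. The forward reaction is endothermic, so lowering T decreases K.

decreases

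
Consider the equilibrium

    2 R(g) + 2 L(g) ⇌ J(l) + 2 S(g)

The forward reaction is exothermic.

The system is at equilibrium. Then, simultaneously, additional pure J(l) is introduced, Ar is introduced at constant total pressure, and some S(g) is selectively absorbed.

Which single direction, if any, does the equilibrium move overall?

J is a pure liquid; its activity is 1 regardless of amount, so Q is unaffected — no shift from this change.
Adding inert gas at constant total pressure expands the volume and lowers every reacting partial pressure. With Δn_gas = 2 − 4 = -2, Q moves away from K toward the side with fewer gas moles, so the system shifts toward the side with more gas moles — to the left.
Removing S (g), a product, drives the reaction to the right.
The individual effects push in opposite directions; without quantitative information the net direction cannot be determined.

cannot be determined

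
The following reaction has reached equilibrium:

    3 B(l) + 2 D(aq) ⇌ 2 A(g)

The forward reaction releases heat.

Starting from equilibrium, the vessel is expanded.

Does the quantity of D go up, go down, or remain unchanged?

decreases

Gas moles: reactants 0, products 2 (Δn_gas = +2). Expansion shifts the system toward the side with more moles of gas — to the right.
The net shift is to the right. D is a reactant, so its amount decreases.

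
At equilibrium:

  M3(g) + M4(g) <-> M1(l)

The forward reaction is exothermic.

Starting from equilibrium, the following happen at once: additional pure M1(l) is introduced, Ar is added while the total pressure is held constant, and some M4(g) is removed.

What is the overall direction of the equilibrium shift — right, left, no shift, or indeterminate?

M1 is a pure liquid; its activity is 1 regardless of amount, so Q is unaffected — no shift from this change.
Adding inert gas at constant total pressure expands the volume and lowers every reacting partial pressure. With Δn_gas = 0 − 2 = -2, Q moves away from K toward the side with fewer gas moles, so the system shifts toward the side with more gas moles — to the left.
Removing M4 (g), a reactant, drives the reaction to the left.
Only the nonzero effect(s) matter; the net shift is to the left.

left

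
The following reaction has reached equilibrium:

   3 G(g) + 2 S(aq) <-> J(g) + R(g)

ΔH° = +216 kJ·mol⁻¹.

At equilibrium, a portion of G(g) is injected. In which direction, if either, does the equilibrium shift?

Adding G (g), a reactant, drives the reaction to the right.

right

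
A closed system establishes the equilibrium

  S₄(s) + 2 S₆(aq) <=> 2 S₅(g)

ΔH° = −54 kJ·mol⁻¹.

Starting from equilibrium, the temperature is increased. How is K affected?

decreases

K depends on temperature via the van 't Hoff relation. The forward reaction is exothermic, so raising T decreases K.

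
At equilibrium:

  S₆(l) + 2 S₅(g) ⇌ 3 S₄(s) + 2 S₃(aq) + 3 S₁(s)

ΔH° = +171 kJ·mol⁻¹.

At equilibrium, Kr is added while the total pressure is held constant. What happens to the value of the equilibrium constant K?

The equilibrium constant depends only on temperature. This perturbation may move the position of equilibrium, but since T is unchanged, K itself is unchanged.

unchanged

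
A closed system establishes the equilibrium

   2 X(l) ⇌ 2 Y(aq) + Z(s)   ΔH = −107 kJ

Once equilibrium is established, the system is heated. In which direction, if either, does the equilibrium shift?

The forward reaction is exothermic. Raising T favours the endothermic direction — shift to the left.

left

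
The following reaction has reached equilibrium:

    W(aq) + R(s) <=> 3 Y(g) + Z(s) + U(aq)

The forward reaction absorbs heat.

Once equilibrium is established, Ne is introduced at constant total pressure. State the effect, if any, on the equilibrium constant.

unchanged

The equilibrium constant depends only on temperature. This perturbation may move the position of equilibrium, but since T is unchanged, K itself is unchanged.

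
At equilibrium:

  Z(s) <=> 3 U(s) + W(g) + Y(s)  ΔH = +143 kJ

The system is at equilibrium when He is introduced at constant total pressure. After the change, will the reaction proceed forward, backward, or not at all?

right

Adding inert gas at constant total pressure expands the volume and lowers every reacting partial pressure. With Δn_gas = 1 − 0 = +1, Q moves away from K toward the side with fewer gas moles, so the system shifts toward the side with more gas moles — to the right.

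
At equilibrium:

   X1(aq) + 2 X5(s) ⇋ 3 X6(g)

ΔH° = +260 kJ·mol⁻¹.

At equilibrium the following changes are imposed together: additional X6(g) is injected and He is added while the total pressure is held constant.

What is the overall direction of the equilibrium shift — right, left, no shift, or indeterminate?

cannot be determined

Adding X6 (g), a product, drives the reaction to the left.
Adding inert gas at constant total pressure expands the volume and lowers every reacting partial pressure. With Δn_gas = 3 − 0 = +3, Q moves away from K toward the side with fewer gas moles, so the system shifts toward the side with more gas moles — to the right.
The individual effects push in opposite directions; without quantitative information the net direction cannot be determined.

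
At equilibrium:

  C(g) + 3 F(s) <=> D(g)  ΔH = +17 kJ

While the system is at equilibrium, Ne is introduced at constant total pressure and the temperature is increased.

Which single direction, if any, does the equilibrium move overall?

right

Adding inert gas at constant total pressure expands the volume, scaling every reacting partial pressure by the same factor. Δn_gas = 1 − 1 = 0, so Q is unchanged — no shift.
The forward reaction is endothermic. Raising T favours the endothermic direction — shift to the right.
Only the nonzero effect(s) matter; the net shift is to the right.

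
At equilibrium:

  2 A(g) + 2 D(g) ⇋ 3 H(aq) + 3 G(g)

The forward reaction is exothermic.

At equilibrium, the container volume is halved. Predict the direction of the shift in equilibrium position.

right

Gas moles: reactants 4, products 3 (Δn_gas = -1). Compression shifts the system toward the side with fewer moles of gas — to the right.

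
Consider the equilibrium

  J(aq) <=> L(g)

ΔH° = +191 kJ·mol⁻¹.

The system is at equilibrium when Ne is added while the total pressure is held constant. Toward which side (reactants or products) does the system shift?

Adding inert gas at constant total pressure expands the volume and lowers every reacting partial pressure. With Δn_gas = 1 − 0 = +1, Q moves away from K toward the side with fewer gas moles, so the system shifts toward the side with more gas moles — to the right.

right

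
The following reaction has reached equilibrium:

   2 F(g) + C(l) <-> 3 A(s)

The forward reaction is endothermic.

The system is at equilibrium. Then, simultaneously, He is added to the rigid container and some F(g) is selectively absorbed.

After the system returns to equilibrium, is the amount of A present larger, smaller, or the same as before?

decreases

At constant volume, adding an inert gas leaves every reacting species' partial pressure unchanged, so Q is unchanged — no shift from this change.
Removing F (g), a reactant, drives the reaction to the left.
The net shift is to the left. A is a product, so its amount decreases.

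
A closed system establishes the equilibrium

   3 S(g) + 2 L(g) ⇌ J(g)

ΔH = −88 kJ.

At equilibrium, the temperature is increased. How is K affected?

K depends on temperature via the van 't Hoff relation. The forward reaction is exothermic, so raising T decreases K.

decreases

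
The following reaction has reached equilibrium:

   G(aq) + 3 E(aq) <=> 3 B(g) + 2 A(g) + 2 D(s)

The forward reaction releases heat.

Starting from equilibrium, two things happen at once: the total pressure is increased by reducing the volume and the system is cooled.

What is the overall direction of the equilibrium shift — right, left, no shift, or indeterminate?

Gas moles: reactants 0, products 5 (Δn_gas = +5). Compression shifts the system toward the side with fewer moles of gas — to the left.
The forward reaction is exothermic. Lowering T favours the exothermic direction — shift to the right.
The individual effects push in opposite directions; without quantitative information the net direction cannot be determined.

cannot be determined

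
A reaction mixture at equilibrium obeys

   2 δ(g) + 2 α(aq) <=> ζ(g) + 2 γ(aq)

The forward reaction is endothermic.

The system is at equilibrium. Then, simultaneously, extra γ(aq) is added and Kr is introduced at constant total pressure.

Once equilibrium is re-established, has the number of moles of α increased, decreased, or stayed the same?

Adding γ (aq), a product, drives the reaction to the left.
Adding inert gas at constant total pressure expands the volume and lowers every reacting partial pressure. With Δn_gas = 1 − 2 = -1, Q moves away from K toward the side with fewer gas moles, so the system shifts toward the side with more gas moles — to the left.
The net shift is to the left. α is a reactant, so its amount increases.

increases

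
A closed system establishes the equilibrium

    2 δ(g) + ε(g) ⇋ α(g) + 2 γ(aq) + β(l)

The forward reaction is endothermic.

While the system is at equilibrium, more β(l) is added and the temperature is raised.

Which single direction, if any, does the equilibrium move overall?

β is a pure liquid; its activity is 1 regardless of amount, so Q is unaffected — no shift from this change.
The forward reaction is endothermic. Raising T favours the endothermic direction — shift to the right.
Only the nonzero effect(s) matter; the net shift is to the right.

right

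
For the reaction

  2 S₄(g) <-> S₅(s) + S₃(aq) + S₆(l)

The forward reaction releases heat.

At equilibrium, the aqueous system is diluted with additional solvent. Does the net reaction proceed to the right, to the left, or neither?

Dilution lowers every aqueous concentration by the same factor. Δn_aq = 1 − 0 = +1, so the system shifts toward the side with more dissolved moles — to the right.

right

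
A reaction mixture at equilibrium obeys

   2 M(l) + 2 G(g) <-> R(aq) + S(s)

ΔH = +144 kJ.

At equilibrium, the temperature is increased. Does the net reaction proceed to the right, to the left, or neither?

The forward reaction is endothermic. Raising T favours the endothermic direction — shift to the right.

right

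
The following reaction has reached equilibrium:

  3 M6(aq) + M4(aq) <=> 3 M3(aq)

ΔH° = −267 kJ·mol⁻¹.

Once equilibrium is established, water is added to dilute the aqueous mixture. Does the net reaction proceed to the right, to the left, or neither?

Dilution lowers every aqueous concentration by the same factor. Δn_aq = 3 − 4 = -1, so the system shifts toward the side with more dissolved moles — to the left.

left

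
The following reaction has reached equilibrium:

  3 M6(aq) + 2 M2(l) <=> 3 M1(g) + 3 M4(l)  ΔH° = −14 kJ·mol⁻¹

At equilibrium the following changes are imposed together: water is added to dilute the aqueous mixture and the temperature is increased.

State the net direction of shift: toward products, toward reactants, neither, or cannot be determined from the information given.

Dilution lowers every aqueous concentration by the same factor. Δn_aq = 0 − 3 = -3, so the system shifts toward the side with more dissolved moles — to the left.
The forward reaction is exothermic. Raising T favours the endothermic direction — shift to the left.
All effects act in the same direction — net shift to the left.

left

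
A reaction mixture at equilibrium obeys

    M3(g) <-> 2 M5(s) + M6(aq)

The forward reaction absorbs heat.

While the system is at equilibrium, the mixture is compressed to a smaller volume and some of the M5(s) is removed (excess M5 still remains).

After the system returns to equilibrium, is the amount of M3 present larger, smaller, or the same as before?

decreases

Gas moles: reactants 1, products 0 (Δn_gas = -1). Compression shifts the system toward the side with fewer moles of gas — to the right.
M5 is a pure solid; its activity is 1 regardless of amount, so Q is unaffected — no shift from this change.
The net shift is to the right. M3 is a reactant, so its amount decreases.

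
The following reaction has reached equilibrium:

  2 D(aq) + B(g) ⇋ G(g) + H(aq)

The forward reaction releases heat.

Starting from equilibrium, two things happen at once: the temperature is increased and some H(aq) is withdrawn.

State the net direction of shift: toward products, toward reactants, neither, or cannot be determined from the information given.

cannot be determined

The forward reaction is exothermic. Raising T favours the endothermic direction — shift to the left.
Removing H (aq), a product, drives the reaction to the right.
The individual effects push in opposite directions; without quantitative information the net direction cannot be determined.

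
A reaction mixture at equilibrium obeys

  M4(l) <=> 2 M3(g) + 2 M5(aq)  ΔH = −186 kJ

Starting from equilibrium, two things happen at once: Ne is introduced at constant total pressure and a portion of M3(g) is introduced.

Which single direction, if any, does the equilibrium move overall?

Adding inert gas at constant total pressure expands the volume and lowers every reacting partial pressure. With Δn_gas = 2 − 0 = +2, Q moves away from K toward the side with fewer gas moles, so the system shifts toward the side with more gas moles — to the right.
Adding M3 (g), a product, drives the reaction to the left.
The individual effects push in opposite directions; without quantitative information the net direction cannot be determined.

cannot be determined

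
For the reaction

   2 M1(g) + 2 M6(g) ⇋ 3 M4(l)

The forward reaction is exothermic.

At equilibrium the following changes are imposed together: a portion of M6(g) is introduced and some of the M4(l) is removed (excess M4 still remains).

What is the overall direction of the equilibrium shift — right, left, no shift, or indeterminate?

Adding M6 (g), a reactant, drives the reaction to the right.
M4 is a pure liquid; its activity is 1 regardless of amount, so Q is unaffected — no shift from this change.
Only the nonzero effect(s) matter; the net shift is to the right.

right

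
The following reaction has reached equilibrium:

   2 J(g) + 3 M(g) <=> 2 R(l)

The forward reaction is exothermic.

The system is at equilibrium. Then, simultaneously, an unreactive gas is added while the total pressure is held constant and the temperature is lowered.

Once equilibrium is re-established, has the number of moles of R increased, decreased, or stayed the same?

Adding inert gas at constant total pressure expands the volume and lowers every reacting partial pressure. With Δn_gas = 0 − 5 = -5, Q moves away from K toward the side with fewer gas moles, so the system shifts toward the side with more gas moles — to the left.
The forward reaction is exothermic. Lowering T favours the exothermic direction — shift to the right.
The two effects oppose each other, so the net shift — and hence the change in R — cannot be determined from the given information.

cannot be determined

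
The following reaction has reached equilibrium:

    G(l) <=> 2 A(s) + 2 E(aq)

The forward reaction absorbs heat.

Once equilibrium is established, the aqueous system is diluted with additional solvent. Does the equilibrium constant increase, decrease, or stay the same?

The equilibrium constant depends only on temperature. This perturbation may move the position of equilibrium, but since T is unchanged, K itself is unchanged.

unchanged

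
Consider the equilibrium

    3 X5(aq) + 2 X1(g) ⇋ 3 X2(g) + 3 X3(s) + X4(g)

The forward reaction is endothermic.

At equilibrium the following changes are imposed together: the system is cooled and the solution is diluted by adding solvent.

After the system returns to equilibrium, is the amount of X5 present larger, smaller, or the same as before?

The forward reaction is endothermic. Lowering T favours the exothermic direction — shift to the left.
Dilution lowers every aqueous concentration by the same factor. Δn_aq = 0 − 3 = -3, so the system shifts toward the side with more dissolved moles — to the left.
The net shift is to the left. X5 is a reactant, so its amount increases.

increases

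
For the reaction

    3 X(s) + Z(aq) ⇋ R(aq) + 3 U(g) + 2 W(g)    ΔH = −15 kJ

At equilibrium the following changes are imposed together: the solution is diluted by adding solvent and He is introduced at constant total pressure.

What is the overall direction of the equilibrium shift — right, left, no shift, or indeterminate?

Dilution scales every aqueous concentration by the same factor. Δn_aq = 1 − 1 = 0, so Q is unchanged — no shift.
Adding inert gas at constant total pressure expands the volume and lowers every reacting partial pressure. With Δn_gas = 5 − 0 = +5, Q moves away from K toward the side with fewer gas moles, so the system shifts toward the side with more gas moles — to the right.
Only the nonzero effect(s) matter; the net shift is to the right.

right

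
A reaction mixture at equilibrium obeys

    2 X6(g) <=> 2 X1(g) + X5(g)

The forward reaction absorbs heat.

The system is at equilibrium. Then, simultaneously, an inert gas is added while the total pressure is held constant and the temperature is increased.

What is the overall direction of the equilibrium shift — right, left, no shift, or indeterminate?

right

Adding inert gas at constant total pressure expands the volume and lowers every reacting partial pressure. With Δn_gas = 3 − 2 = +1, Q moves away from K toward the side with fewer gas moles, so the system shifts toward the side with more gas moles — to the right.
The forward reaction is endothermic. Raising T favours the endothermic direction — shift to the right.
All effects act in the same direction — net shift to the right.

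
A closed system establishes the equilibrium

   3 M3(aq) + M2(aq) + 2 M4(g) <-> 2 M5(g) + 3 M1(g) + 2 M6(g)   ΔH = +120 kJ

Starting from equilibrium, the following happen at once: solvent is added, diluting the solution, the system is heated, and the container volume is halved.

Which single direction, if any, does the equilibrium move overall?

cannot be determined

Dilution lowers every aqueous concentration by the same factor. Δn_aq = 0 − 4 = -4, so the system shifts toward the side with more dissolved moles — to the left.
The forward reaction is endothermic. Raising T favours the endothermic direction — shift to the right.
Gas moles: reactants 2, products 7 (Δn_gas = +5). Compression shifts the system toward the side with fewer moles of gas — to the left.
The individual effects push in opposite directions; without quantitative information the net direction cannot be determined.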